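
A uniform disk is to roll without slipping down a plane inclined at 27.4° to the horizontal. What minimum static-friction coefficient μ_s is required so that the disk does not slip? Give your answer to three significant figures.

With I = (1/2)MR², the ratio k = I/(MR²) is 0.5.
Translational: Mg sinθ − f = Ma. Rotational about the CM: fR = Iα = kMRa, so f = kMa.
These give a = g sinθ/(1+k) and the required friction f = kMg sinθ/(1+k).
The normal force is N = Mg cosθ, so μ_min = f/N = k tanθ/(1+k).
μ_min = 0.5 × tan27.4° / 1.5 ≈ 0.173.

μ_min ≈ 0.173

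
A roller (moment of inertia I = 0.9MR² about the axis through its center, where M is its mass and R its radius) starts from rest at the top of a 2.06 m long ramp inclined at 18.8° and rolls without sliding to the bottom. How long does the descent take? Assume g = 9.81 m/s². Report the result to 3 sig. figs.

t ≈ 1.57 s

With I = 0.9MR², the ratio k = I/(MR²) is 0.9.
Along the incline Mg sinθ − f = Ma, and torque about the center fR = Iα = kMR²(a/R) gives f = kMa.
Hence a = g sinθ/(1+k) = 9.81×sin18.8°/1.9 = 1.664 m/s².
Starting from rest, L = ½at², so t = √(2L/a) = √(2×2.06/1.664) ≈ 1.57 s.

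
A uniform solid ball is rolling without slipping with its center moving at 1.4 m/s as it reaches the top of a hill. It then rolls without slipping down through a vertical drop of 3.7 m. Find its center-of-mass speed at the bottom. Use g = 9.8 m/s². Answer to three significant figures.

v ≈ 7.33 m/s

With I = (2/5)MR², the ratio k = I/(MR²) is 0.4.
The rolling condition ω = v/R makes the rotational term ½I(v/R)² = ½kMv², so KE_total = ½(1+k)Mv² = (7/10)Mv².
Conserving energy between top and bottom: (7/10)Mv² = (7/10)Mv₀² + Mgh, hence v² = v₀² + 2gh/(1+k).
v = √(1.4² + 2×9.8×3.7/1.4) = √53.76 ≈ 7.33 m/s.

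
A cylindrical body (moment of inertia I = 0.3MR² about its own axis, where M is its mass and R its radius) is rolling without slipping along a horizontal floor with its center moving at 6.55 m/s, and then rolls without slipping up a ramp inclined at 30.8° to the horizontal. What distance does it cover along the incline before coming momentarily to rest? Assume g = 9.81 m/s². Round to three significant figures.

d ≈ 5.55 m

Here I = 0.3MR², so the shape factor k = I/(MR²) = 0.3.
Since it rolls without slipping, ω = v/R and KE = ½Mv² + ½Iω² = ½(1+k)Mv² = (13/20)Mv².
Setting this equal to Mgh gives the vertical rise h = (1+k)v₀²/(2g) = 1.3×6.55²/(2×9.81) = 2.843 m.
The distance along the slope is d = h/sinθ = 2.843/sin30.8° ≈ 5.55 m.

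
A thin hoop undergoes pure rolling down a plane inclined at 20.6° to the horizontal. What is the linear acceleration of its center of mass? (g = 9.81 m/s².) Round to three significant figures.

a ≈ 1.73 m/s²

Here I = MR², so the shape factor k = I/(MR²) = 1.
Newton's second law down the slope: Mg sinθ − f = Ma. The torque equation fR = Iα (with α = a/R) gives f = kMa.
Eliminating f: Mg sinθ = (1+k)Ma, so a = g sinθ/(1+k) = 9.81 × sin20.6° / 2 ≈ 1.73 m/s².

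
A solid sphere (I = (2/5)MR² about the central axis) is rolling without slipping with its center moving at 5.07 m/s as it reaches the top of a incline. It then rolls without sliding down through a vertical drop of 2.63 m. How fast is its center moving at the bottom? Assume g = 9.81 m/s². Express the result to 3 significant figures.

v ≈ 7.91 m/s

For this body I = (2/5)MR², i.e. k = I/(MR²) = 0.4.
Rolling without slipping gives ω = v/R, so the total kinetic energy is ½Mv² + ½Iω² = ½(1+k)Mv² = (7/10)Mv².
Energy conservation: (7/10)Mv₀² + Mgh = (7/10)Mv², so v² = v₀² + 2gh/(1+k).
v = √(5.07² + 2×9.81×2.63/1.4) = √62.56 ≈ 7.91 m/s.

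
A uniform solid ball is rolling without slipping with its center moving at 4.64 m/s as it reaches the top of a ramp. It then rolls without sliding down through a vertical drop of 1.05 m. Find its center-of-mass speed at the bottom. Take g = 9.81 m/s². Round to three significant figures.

For this body I = (2/5)MR², i.e. k = I/(MR²) = 0.4.
Pure rolling means v = ωR; then KE = ½Mv² + ½I(v/R)² = ½(1+k)Mv² = (7/10)Mv².
Conserving energy between top and bottom: (7/10)Mv² = (7/10)Mv₀² + Mgh, hence v² = v₀² + 2gh/(1+k).
v = √(4.64² + 2×9.81×1.05/1.4) = √36.24 ≈ 6.02 m/s.

v ≈ 6.02 m/s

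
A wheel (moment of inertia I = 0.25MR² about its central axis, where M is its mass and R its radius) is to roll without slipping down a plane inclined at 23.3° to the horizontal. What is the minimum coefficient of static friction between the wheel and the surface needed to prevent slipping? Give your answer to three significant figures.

μ_min ≈ 0.0861

With I = 0.25MR², the ratio k = I/(MR²) is 0.25.
Translational: Mg sinθ − f = Ma. Rotational about the CM: fR = Iα = kMRa, so f = kMa.
These give a = g sinθ/(1+k) and the required friction f = kMg sinθ/(1+k).
The normal force is N = Mg cosθ, so μ_min = f/N = k tanθ/(1+k).
μ_min = 0.25 × tan23.3° / 1.25 ≈ 0.0861.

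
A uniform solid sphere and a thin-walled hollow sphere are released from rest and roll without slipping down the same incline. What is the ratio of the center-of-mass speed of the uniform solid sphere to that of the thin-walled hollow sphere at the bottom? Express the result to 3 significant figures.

Each satisfies Mgh = ½(1+k)Mv² with k = I/(MR²), so v ∝ 1/√(1+k).
For the uniform solid sphere k = 0.4; for the thin-walled hollow sphere k = 2/3.
v₁/v₂ = √((1+k₂)/(1+k₁)) = √(1.667/1.4) ≈ 1.09.

v_ratio ≈ 1.09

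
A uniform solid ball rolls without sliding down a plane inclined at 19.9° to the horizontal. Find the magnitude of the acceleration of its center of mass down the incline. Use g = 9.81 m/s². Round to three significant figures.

Here I = (2/5)MR², so the shape factor k = I/(MR²) = 0.4.
Translational: Mg sinθ − f = Ma. Rotational about the CM: fR = Iα = kMRa, so f = kMa.
Eliminating f: Mg sinθ = (1+k)Ma, so a = g sinθ/(1+k) = 9.81 × sin19.9° / 1.4 ≈ 2.39 m/s².

a ≈ 2.39 m/s²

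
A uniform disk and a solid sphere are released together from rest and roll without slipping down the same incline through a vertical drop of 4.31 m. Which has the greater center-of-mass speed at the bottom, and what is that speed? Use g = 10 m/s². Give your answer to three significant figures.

the solid sphere, at v ≈ 7.85 m/s

For rolling without slipping, Mgh = ½(1+k)Mv² where k = I/(MR²), so v = √(2gh/(1+k)).
Uniform disk: k = 0.5, giving v = √(2×10×4.31/1.5) = 7.581 m/s.
Solid sphere: k = 0.4, giving v = √(2×10×4.31/1.4) = 7.847 m/s.
The smaller k wins: the solid sphere, at ≈ 7.85 m/s.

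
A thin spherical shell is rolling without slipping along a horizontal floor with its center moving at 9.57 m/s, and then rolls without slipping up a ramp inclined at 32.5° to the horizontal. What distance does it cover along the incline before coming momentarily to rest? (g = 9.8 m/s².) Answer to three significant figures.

Here I = (2/3)MR², so the shape factor k = I/(MR²) = 2/3.
The rolling condition ω = v/R makes the rotational term ½I(v/R)² = ½kMv², so KE_total = ½(1+k)Mv² = (5/6)Mv².
Setting this equal to Mgh gives the vertical rise h = (1+k)v₀²/(2g) = 1.667×9.57²/(2×9.8) = 7.788 m.
Along the incline, d = h/sinθ = 7.788/sin32.5° ≈ 14.5 m.

d ≈ 14.5 m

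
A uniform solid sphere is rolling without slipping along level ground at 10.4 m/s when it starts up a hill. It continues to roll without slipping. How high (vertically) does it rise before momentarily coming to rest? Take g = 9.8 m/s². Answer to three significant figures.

h ≈ 7.73 m

Here I = (2/5)MR², so the shape factor k = I/(MR²) = 0.4.
Pure rolling means v = ωR; then KE = ½Mv² + ½I(v/R)² = ½(1+k)Mv² = (7/10)Mv².
At the top the kinetic energy is zero, so (7/10)Mv₀² = Mgh.
Thus h = (1+k)v₀²/(2g) = 1.4 × 10.4² / (2 × 9.8) ≈ 7.73 m.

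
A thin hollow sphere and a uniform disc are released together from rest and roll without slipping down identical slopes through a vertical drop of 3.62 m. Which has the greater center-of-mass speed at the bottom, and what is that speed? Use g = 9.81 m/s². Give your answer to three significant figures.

For rolling without slipping, Mgh = ½(1+k)Mv² where k = I/(MR²), so v = √(2gh/(1+k)).
Thin hollow sphere: k = 2/3, giving v = √(2×9.81×3.62/1.667) = 6.528 m/s.
Uniform disc: k = 0.5, giving v = √(2×9.81×3.62/1.5) = 6.881 m/s.
The smaller k wins: the uniform disc, at ≈ 6.88 m/s.

the uniform disc, at v ≈ 6.88 m/s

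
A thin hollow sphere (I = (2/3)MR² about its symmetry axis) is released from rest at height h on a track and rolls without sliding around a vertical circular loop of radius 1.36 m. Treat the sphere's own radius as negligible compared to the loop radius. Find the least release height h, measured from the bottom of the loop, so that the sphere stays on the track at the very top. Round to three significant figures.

h_min ≈ 3.85 m

With I = (2/3)MR², the ratio k = I/(MR²) is 2/3.
At the top of the loop, the minimum-contact condition is Mg = Mv_top²/r, so v_top² = gr.
With ω = v/R, the kinetic energy at speed v is ½(1+k)Mv² = (5/6)Mv².
Energy conservation from release (height h) to the top (height 2r): Mgh = Mg(2r) + (5/6)M·gr.
Thus h_min = 2r + (1+k)r/2 = r(2 + 1.667/2) = 1.36 × 2.833 ≈ 3.85 m.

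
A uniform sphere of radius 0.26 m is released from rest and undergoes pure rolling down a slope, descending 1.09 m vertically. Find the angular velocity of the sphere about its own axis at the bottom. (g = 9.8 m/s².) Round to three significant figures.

Here I = (2/5)MR², so the shape factor k = I/(MR²) = 0.4.
Rolling without slipping gives ω = v/R, so the total kinetic energy is ½Mv² + ½Iω² = ½(1+k)Mv² = (7/10)Mv².
Energy conservation Mgh = ½(1+k)Mv² gives v = √(2gh/(1+k)) = √(2 × 9.8 × 1.09 / 1.4) = 3.906 m/s.
The angular speed follows from ω = v/R = 3.906/0.26 ≈ 15.0 rad/s.

ω ≈ 15.0 rad/s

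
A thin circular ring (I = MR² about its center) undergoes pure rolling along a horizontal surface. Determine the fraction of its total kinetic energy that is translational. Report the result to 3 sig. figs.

With I = MR², the ratio k = I/(MR²) is 1.
With ω = v/R, KE_trans = ½Mv² and KE_rot = ½Iω² = ½kMv², so KE_total = ½(1+k)Mv².
The translational fraction is therefore 1/(1+k) = 1/2 ≈ 0.500.

fraction ≈ 0.500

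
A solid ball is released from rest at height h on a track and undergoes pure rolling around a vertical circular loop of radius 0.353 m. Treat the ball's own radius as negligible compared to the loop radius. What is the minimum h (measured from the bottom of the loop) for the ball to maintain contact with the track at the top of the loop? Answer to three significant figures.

For this body I = (2/5)MR², i.e. k = I/(MR²) = 0.4.
At the top, contact is just lost when gravity alone supplies the centripetal force: Mg = Mv_top²/r, i.e. v_top² = gr.
With ω = v/R, the kinetic energy at speed v is ½(1+k)Mv² = (7/10)Mv².
Energy conservation from release (height h) to the top (height 2r): Mgh = Mg(2r) + (7/10)M·gr.
Thus h_min = 2r + (1+k)r/2 = r(2 + 1.4/2) = 0.353 × 2.7 ≈ 0.953 m.

h_min ≈ 0.953 m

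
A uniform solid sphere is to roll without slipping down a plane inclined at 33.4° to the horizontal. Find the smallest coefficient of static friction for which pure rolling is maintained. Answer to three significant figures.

The moment of inertia is (2/5)MR², giving k ≡ I/(MR²) = 0.4.
Along the incline Mg sinθ − f = Ma, and torque about the center fR = Iα = kMR²(a/R) gives f = kMa.
These give a = g sinθ/(1+k) and the required friction f = kMg sinθ/(1+k).
The normal force is N = Mg cosθ, so μ_min = f/N = k tanθ/(1+k).
μ_min = 0.4 × tan33.4° / 1.4 ≈ 0.188.

μ_min ≈ 0.188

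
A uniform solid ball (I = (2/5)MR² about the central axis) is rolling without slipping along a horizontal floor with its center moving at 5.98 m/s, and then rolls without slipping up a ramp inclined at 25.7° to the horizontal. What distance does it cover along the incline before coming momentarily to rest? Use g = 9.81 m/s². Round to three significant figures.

With I = (2/5)MR², the ratio k = I/(MR²) is 0.4.
Since it rolls without slipping, ω = v/R and KE = ½Mv² + ½Iω² = ½(1+k)Mv² = (7/10)Mv².
Setting this equal to Mgh gives the vertical rise h = (1+k)v₀²/(2g) = 1.4×5.98²/(2×9.81) = 2.552 m.
Along the incline, d = h/sinθ = 2.552/sin25.7° ≈ 5.88 m.

d ≈ 5.88 m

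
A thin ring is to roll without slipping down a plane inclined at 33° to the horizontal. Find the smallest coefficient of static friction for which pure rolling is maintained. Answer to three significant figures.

μ_min ≈ 0.325

Here I = MR², so the shape factor k = I/(MR²) = 1.
Newton's second law down the slope: Mg sinθ − f = Ma. The torque equation fR = Iα (with α = a/R) gives f = kMa.
These give a = g sinθ/(1+k) and the required friction f = kMg sinθ/(1+k).
With N = Mg cosθ, the no-slip condition f ≤ μN gives μ_min = f/N = k tanθ/(1+k).
μ_min = 1 × tan33° / 2 ≈ 0.325.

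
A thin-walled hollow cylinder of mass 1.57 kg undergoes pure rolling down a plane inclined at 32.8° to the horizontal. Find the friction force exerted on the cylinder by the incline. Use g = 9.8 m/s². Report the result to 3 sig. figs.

The moment of inertia is MR², giving k ≡ I/(MR²) = 1.
Newton's second law down the slope: Mg sinθ − f = Ma. The torque equation fR = Iα (with α = a/R) gives f = kMa.
Combining, a = g sinθ/(1+k) and f = kMa = kMg sinθ/(1+k).
f = 1 × 1.57 × 9.8 × sin32.8° / 2 ≈ 4.17 N.

f ≈ 4.17 N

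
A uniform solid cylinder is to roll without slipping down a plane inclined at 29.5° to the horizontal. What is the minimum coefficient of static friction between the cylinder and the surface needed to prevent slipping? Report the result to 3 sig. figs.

μ_min ≈ 0.189

The moment of inertia is (1/2)MR², giving k ≡ I/(MR²) = 0.5.
Newton's second law down the slope: Mg sinθ − f = Ma. The torque equation fR = Iα (with α = a/R) gives f = kMa.
These give a = g sinθ/(1+k) and the required friction f = kMg sinθ/(1+k).
The normal force is N = Mg cosθ, so μ_min = f/N = k tanθ/(1+k).
μ_min = 0.5 × tan29.5° / 1.5 ≈ 0.189.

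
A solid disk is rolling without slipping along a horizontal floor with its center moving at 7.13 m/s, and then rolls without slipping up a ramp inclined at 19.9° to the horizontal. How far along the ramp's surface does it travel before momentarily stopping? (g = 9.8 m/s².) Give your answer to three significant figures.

d ≈ 11.4 m

The moment of inertia is (1/2)MR², giving k ≡ I/(MR²) = 0.5.
The rolling condition ω = v/R makes the rotational term ½I(v/R)² = ½kMv², so KE_total = ½(1+k)Mv² = (3/4)Mv².
Setting this equal to Mgh gives the vertical rise h = (1+k)v₀²/(2g) = 1.5×7.13²/(2×9.8) = 3.891 m.
Along the incline, d = h/sinθ = 3.891/sin19.9° ≈ 11.4 m.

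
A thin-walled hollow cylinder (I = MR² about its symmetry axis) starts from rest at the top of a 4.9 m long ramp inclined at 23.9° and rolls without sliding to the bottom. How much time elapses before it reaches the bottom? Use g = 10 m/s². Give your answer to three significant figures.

Here I = MR², so the shape factor k = I/(MR²) = 1.
Newton's second law down the slope: Mg sinθ − f = Ma. The torque equation fR = Iα (with α = a/R) gives f = kMa.
Hence a = g sinθ/(1+k) = 10×sin23.9°/2 = 2.026 m/s².
With constant a from rest, t = √(2L/a) = √(2·4.9/2.026) ≈ 2.20 s.

t ≈ 2.20 s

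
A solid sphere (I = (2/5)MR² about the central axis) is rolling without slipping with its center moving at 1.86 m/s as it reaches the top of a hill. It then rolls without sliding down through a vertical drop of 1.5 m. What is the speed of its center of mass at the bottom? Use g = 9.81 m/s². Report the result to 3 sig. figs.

v ≈ 4.95 m/s

Here I = (2/5)MR², so the shape factor k = I/(MR²) = 0.4.
The rolling condition ω = v/R makes the rotational term ½I(v/R)² = ½kMv², so KE_total = ½(1+k)Mv² = (7/10)Mv².
Conserving energy between top and bottom: (7/10)Mv² = (7/10)Mv₀² + Mgh, hence v² = v₀² + 2gh/(1+k).
v = √(1.86² + 2×9.81×1.5/1.4) = √24.48 ≈ 4.95 m/s.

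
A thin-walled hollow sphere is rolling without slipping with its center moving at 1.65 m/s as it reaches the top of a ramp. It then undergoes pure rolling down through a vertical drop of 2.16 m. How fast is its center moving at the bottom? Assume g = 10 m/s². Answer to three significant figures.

v ≈ 5.35 m/s

With I = (2/3)MR², the ratio k = I/(MR²) is 2/3.
Rolling without slipping gives ω = v/R, so the total kinetic energy is ½Mv² + ½Iω² = ½(1+k)Mv² = (5/6)Mv².
Conserving energy between top and bottom: (5/6)Mv² = (5/6)Mv₀² + Mgh, hence v² = v₀² + 2gh/(1+k).
v = √(1.65² + 2×10×2.16/1.667) = √28.64 ≈ 5.35 m/s.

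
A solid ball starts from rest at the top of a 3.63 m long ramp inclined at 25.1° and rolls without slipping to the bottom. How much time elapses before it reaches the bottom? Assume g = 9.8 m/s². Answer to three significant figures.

t ≈ 1.56 s

Here I = (2/5)MR², so the shape factor k = I/(MR²) = 0.4.
Translational: Mg sinθ − f = Ma. Rotational about the CM: fR = Iα = kMRa, so f = kMa.
Hence a = g sinθ/(1+k) = 9.8×sin25.1°/1.4 = 2.969 m/s².
With constant a from rest, t = √(2L/a) = √(2·3.63/2.969) ≈ 1.56 s.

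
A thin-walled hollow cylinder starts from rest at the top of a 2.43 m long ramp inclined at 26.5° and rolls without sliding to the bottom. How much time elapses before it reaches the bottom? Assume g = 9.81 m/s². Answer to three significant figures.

t ≈ 1.49 s

For this body I = MR², i.e. k = I/(MR²) = 1.
Translational: Mg sinθ − f = Ma. Rotational about the CM: fR = Iα = kMRa, so f = kMa.
Hence a = g sinθ/(1+k) = 9.81×sin26.5°/2 = 2.189 m/s².
Starting from rest, L = ½at², so t = √(2L/a) = √(2×2.43/2.189) ≈ 1.49 s.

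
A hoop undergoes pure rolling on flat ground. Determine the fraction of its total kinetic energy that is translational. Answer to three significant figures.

fraction ≈ 0.500

Here I = MR², so the shape factor k = I/(MR²) = 1.
With ω = v/R, KE_trans = ½Mv² and KE_rot = ½Iω² = ½kMv², so KE_total = ½(1+k)Mv².
The translational fraction is therefore 1/(1+k) = 1/2 ≈ 0.500.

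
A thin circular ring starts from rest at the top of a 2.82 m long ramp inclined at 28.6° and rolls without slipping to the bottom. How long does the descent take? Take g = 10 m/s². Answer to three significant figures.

For this body I = MR², i.e. k = I/(MR²) = 1.
Translational: Mg sinθ − f = Ma. Rotational about the CM: fR = Iα = kMRa, so f = kMa.
Hence a = g sinθ/(1+k) = 10×sin28.6°/2 = 2.393 m/s².
Starting from rest, L = ½at², so t = √(2L/a) = √(2×2.82/2.393) ≈ 1.54 s.

t ≈ 1.54 s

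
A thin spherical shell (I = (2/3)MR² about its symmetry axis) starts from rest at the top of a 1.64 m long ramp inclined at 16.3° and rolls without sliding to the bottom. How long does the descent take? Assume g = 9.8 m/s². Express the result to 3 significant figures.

The moment of inertia is (2/3)MR², giving k ≡ I/(MR²) = 2/3.
Along the incline Mg sinθ − f = Ma, and torque about the center fR = Iα = kMR²(a/R) gives f = kMa.
Hence a = g sinθ/(1+k) = 9.8×sin16.3°/1.667 = 1.65 m/s².
With constant a from rest, t = √(2L/a) = √(2·1.64/1.65) ≈ 1.41 s.

t ≈ 1.41 s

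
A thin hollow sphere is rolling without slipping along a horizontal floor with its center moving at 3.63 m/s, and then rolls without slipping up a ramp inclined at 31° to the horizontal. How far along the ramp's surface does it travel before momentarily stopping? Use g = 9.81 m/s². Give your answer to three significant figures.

For this body I = (2/3)MR², i.e. k = I/(MR²) = 2/3.
Pure rolling means v = ωR; then KE = ½Mv² + ½I(v/R)² = ½(1+k)Mv² = (5/6)Mv².
Setting this equal to Mgh gives the vertical rise h = (1+k)v₀²/(2g) = 1.667×3.63²/(2×9.81) = 1.119 m.
The distance along the slope is d = h/sinθ = 1.119/sin31° ≈ 2.17 m.

d ≈ 2.17 m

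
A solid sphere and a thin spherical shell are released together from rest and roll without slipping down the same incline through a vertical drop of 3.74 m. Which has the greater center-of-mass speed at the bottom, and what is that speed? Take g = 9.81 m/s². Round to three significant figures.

For rolling without slipping, Mgh = ½(1+k)Mv² where k = I/(MR²), so v = √(2gh/(1+k)).
Solid sphere: k = 0.4, giving v = √(2×9.81×3.74/1.4) = 7.24 m/s.
Thin spherical shell: k = 2/3, giving v = √(2×9.81×3.74/1.667) = 6.635 m/s.
The smaller k wins: the solid sphere, at ≈ 7.24 m/s.

the solid sphere, at v ≈ 7.24 m/s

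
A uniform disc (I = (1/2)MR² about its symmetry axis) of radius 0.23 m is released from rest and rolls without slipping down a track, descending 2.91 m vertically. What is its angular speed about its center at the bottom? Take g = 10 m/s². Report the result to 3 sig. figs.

ω ≈ 27.1 rad/s

With I = (1/2)MR², the ratio k = I/(MR²) is 0.5.
Pure rolling means v = ωR; then KE = ½Mv² + ½I(v/R)² = ½(1+k)Mv² = (3/4)Mv².
Energy conservation Mgh = ½(1+k)Mv² gives v = √(2gh/(1+k)) = √(2 × 10 × 2.91 / 1.5) = 6.229 m/s.
The angular speed follows from ω = v/R = 6.229/0.23 ≈ 27.1 rad/s.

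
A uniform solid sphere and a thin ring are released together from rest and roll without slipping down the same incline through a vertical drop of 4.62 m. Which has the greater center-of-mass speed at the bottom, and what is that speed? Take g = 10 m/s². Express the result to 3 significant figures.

the uniform solid sphere, at v ≈ 8.12 m/s

For rolling without slipping, Mgh = ½(1+k)Mv² where k = I/(MR²), so v = √(2gh/(1+k)).
Uniform solid sphere: k = 0.4, giving v = √(2×10×4.62/1.4) = 8.124 m/s.
Thin ring: k = 1, giving v = √(2×10×4.62/2) = 6.797 m/s.
The smaller k wins: the uniform solid sphere, at ≈ 8.12 m/s.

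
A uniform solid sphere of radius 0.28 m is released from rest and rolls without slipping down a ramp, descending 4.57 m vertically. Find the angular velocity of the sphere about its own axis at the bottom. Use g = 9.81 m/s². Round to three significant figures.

ω ≈ 28.6 rad/s

The moment of inertia is (2/5)MR², giving k ≡ I/(MR²) = 0.4.
The rolling condition ω = v/R makes the rotational term ½I(v/R)² = ½kMv², so KE_total = ½(1+k)Mv² = (7/10)Mv².
Energy conservation Mgh = ½(1+k)Mv² gives v = √(2gh/(1+k)) = √(2 × 9.81 × 4.57 / 1.4) = 8.003 m/s.
The angular speed follows from ω = v/R = 8.003/0.28 ≈ 28.6 rad/s.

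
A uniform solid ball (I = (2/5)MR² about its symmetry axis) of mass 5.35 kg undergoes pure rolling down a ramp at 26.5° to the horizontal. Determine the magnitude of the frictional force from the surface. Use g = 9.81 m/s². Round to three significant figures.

The moment of inertia is (2/5)MR², giving k ≡ I/(MR²) = 0.4.
Newton's second law down the slope: Mg sinθ − f = Ma. The torque equation fR = Iα (with α = a/R) gives f = kMa.
Combining, a = g sinθ/(1+k) and f = kMa = kMg sinθ/(1+k).
f = 0.4 × 5.35 × 9.81 × sin26.5° / 1.4 ≈ 6.69 N.

f ≈ 6.69 N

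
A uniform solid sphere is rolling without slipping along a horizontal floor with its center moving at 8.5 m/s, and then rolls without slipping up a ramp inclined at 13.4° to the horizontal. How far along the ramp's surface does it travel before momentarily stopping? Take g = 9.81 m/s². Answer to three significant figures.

With I = (2/5)MR², the ratio k = I/(MR²) is 0.4.
Since it rolls without slipping, ω = v/R and KE = ½Mv² + ½Iω² = ½(1+k)Mv² = (7/10)Mv².
Setting this equal to Mgh gives the vertical rise h = (1+k)v₀²/(2g) = 1.4×8.5²/(2×9.81) = 5.155 m.
Along the incline, d = h/sinθ = 5.155/sin13.4° ≈ 22.2 m.

d ≈ 22.2 m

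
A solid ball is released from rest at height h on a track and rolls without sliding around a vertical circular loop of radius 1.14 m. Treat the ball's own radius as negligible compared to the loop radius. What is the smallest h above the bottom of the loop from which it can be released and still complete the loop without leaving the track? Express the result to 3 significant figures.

With I = (2/5)MR², the ratio k = I/(MR²) is 0.4.
At the top of the loop, the minimum-contact condition is Mg = Mv_top²/r, so v_top² = gr.
With ω = v/R, the kinetic energy at speed v is ½(1+k)Mv² = (7/10)Mv².
Energy conservation from release (height h) to the top (height 2r): Mgh = Mg(2r) + (7/10)M·gr.
Thus h_min = 2r + (1+k)r/2 = r(2 + 1.4/2) = 1.14 × 2.7 ≈ 3.08 m.

h_min ≈ 3.08 m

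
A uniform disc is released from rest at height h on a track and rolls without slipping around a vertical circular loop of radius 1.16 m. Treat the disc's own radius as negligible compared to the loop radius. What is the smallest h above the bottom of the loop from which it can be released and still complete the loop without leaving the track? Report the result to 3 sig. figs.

h_min ≈ 3.19 m

The moment of inertia is (1/2)MR², giving k ≡ I/(MR²) = 0.5.
At the top of the loop, the minimum-contact condition is Mg = Mv_top²/r, so v_top² = gr.
With ω = v/R, the kinetic energy at speed v is ½(1+k)Mv² = (3/4)Mv².
Energy conservation from release (height h) to the top (height 2r): Mgh = Mg(2r) + (3/4)M·gr.
Thus h_min = 2r + (1+k)r/2 = r(2 + 1.5/2) = 1.16 × 2.75 ≈ 3.19 m.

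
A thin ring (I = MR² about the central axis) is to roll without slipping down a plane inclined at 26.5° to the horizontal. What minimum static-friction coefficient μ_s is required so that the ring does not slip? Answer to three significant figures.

μ_min ≈ 0.249

With I = MR², the ratio k = I/(MR²) is 1.
Translational: Mg sinθ − f = Ma. Rotational about the CM: fR = Iα = kMRa, so f = kMa.
These give a = g sinθ/(1+k) and the required friction f = kMg sinθ/(1+k).
With N = Mg cosθ, the no-slip condition f ≤ μN gives μ_min = f/N = k tanθ/(1+k).
μ_min = 1 × tan26.5° / 2 ≈ 0.249.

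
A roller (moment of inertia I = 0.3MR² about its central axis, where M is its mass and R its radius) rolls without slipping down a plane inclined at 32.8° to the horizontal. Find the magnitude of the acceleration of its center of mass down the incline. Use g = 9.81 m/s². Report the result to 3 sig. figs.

a ≈ 4.09 m/s²

Here I = 0.3MR², so the shape factor k = I/(MR²) = 0.3.
Translational: Mg sinθ − f = Ma. Rotational about the CM: fR = Iα = kMRa, so f = kMa.
Eliminating f: Mg sinθ = (1+k)Ma, so a = g sinθ/(1+k) = 9.81 × sin32.8° / 1.3 ≈ 4.09 m/s².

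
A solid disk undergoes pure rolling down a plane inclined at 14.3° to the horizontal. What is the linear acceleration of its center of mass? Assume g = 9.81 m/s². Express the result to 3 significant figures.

a ≈ 1.62 m/s²

The moment of inertia is (1/2)MR², giving k ≡ I/(MR²) = 0.5.
Newton's second law down the slope: Mg sinθ − f = Ma. The torque equation fR = Iα (with α = a/R) gives f = kMa.
Eliminating f: Mg sinθ = (1+k)Ma, so a = g sinθ/(1+k) = 9.81 × sin14.3° / 1.5 ≈ 1.62 m/s².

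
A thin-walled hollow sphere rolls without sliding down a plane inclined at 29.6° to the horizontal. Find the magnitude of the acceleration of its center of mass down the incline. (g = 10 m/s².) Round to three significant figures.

a ≈ 2.96 m/s²

For this body I = (2/3)MR², i.e. k = I/(MR²) = 2/3.
Translational: Mg sinθ − f = Ma. Rotational about the CM: fR = Iα = kMRa, so f = kMa.
Eliminating f: Mg sinθ = (1+k)Ma, so a = g sinθ/(1+k) = 10 × sin29.6° / 1.667 ≈ 2.96 m/s².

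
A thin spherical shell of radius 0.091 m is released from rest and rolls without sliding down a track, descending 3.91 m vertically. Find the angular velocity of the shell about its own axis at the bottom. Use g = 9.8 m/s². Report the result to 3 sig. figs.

ω ≈ 74.5 rad/s

Here I = (2/3)MR², so the shape factor k = I/(MR²) = 2/3.
Pure rolling means v = ωR; then KE = ½Mv² + ½I(v/R)² = ½(1+k)Mv² = (5/6)Mv².
Energy conservation Mgh = ½(1+k)Mv² gives v = √(2gh/(1+k)) = √(2 × 9.8 × 3.91 / 1.667) = 6.781 m/s.
Then ω = v/R = 6.781 / 0.091 ≈ 74.5 rad/s.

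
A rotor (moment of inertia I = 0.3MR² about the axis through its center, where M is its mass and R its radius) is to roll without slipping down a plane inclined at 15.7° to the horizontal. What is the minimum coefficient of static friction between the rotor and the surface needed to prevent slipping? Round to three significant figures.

For this body I = 0.3MR², i.e. k = I/(MR²) = 0.3.
Translational: Mg sinθ − f = Ma. Rotational about the CM: fR = Iα = kMRa, so f = kMa.
These give a = g sinθ/(1+k) and the required friction f = kMg sinθ/(1+k).
With N = Mg cosθ, the no-slip condition f ≤ μN gives μ_min = f/N = k tanθ/(1+k).
μ_min = 0.3 × tan15.7° / 1.3 ≈ 0.0649.

μ_min ≈ 0.0649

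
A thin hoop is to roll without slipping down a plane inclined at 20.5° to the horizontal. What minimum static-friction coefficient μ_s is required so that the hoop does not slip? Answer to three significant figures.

μ_min ≈ 0.187

The moment of inertia is MR², giving k ≡ I/(MR²) = 1.
Along the incline Mg sinθ − f = Ma, and torque about the center fR = Iα = kMR²(a/R) gives f = kMa.
These give a = g sinθ/(1+k) and the required friction f = kMg sinθ/(1+k).
The normal force is N = Mg cosθ, so μ_min = f/N = k tanθ/(1+k).
μ_min = 1 × tan20.5° / 2 ≈ 0.187.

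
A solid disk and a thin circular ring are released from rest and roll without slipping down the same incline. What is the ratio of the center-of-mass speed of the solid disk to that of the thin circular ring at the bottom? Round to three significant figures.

Each satisfies Mgh = ½(1+k)Mv² with k = I/(MR²), so v ∝ 1/√(1+k).
For the solid disk k = 0.5; for the thin circular ring k = 1.
v₁/v₂ = √((1+k₂)/(1+k₁)) = √(2/1.5) ≈ 1.15.

v_ratio ≈ 1.15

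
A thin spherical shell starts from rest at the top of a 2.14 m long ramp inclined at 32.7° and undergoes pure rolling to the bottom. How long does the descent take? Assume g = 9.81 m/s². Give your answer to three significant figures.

Here I = (2/3)MR², so the shape factor k = I/(MR²) = 2/3.
Along the incline Mg sinθ − f = Ma, and torque about the center fR = Iα = kMR²(a/R) gives f = kMa.
Hence a = g sinθ/(1+k) = 9.81×sin32.7°/1.667 = 3.18 m/s².
Starting from rest, L = ½at², so t = √(2L/a) = √(2×2.14/3.18) ≈ 1.16 s.

t ≈ 1.16 s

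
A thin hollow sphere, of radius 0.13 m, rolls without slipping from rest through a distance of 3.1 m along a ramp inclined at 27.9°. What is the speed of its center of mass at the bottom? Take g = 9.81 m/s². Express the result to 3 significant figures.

v ≈ 4.13 m/s

With I = (2/3)MR², the ratio k = I/(MR²) is 2/3.
Since it rolls without slipping, ω = v/R and KE = ½Mv² + ½Iω² = ½(1+k)Mv² = (5/6)Mv².
The vertical drop is h = L sinθ = 3.1 × sin27.9° = 1.451 m.
Setting Mgh = (5/6)Mv² gives v = √(2gh/(1+k)) = √(2·9.81·1.451/1.667) ≈ 4.13 m/s.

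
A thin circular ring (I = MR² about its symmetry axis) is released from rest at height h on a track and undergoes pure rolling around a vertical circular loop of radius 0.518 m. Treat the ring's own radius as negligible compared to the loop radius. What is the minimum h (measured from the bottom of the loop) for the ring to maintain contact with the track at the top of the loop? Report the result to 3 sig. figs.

h_min ≈ 1.55 m

The moment of inertia is MR², giving k ≡ I/(MR²) = 1.
At the top of the loop, the minimum-contact condition is Mg = Mv_top²/r, so v_top² = gr.
With ω = v/R, the kinetic energy at speed v is ½(1+k)Mv² = Mv².
Energy conservation from release (height h) to the top (height 2r): Mgh = Mg(2r) + M·gr.
Thus h_min = 2r + (1+k)r/2 = r(2 + 2/2) = 0.518 × 3 ≈ 1.55 m.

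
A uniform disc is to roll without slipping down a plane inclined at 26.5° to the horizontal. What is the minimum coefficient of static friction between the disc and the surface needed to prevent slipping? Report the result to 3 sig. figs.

For this body I = (1/2)MR², i.e. k = I/(MR²) = 0.5.
Along the incline Mg sinθ − f = Ma, and torque about the center fR = Iα = kMR²(a/R) gives f = kMa.
These give a = g sinθ/(1+k) and the required friction f = kMg sinθ/(1+k).
With N = Mg cosθ, the no-slip condition f ≤ μN gives μ_min = f/N = k tanθ/(1+k).
μ_min = 0.5 × tan26.5° / 1.5 ≈ 0.166.

μ_min ≈ 0.166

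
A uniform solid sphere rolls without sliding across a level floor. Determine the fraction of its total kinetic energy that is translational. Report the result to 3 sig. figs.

fraction ≈ 0.714

The moment of inertia is (2/5)MR², giving k ≡ I/(MR²) = 0.4.
With ω = v/R, KE_trans = ½Mv² and KE_rot = ½Iω² = ½kMv², so KE_total = ½(1+k)Mv².
The translational fraction is therefore 1/(1+k) = 1/1.4 ≈ 0.714.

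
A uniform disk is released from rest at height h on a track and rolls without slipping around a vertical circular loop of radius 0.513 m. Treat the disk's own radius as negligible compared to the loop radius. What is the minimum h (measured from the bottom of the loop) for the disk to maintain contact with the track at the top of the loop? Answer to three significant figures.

h_min ≈ 1.41 m

Here I = (1/2)MR², so the shape factor k = I/(MR²) = 0.5.
At the top of the loop, the minimum-contact condition is Mg = Mv_top²/r, so v_top² = gr.
With ω = v/R, the kinetic energy at speed v is ½(1+k)Mv² = (3/4)Mv².
Energy conservation from release (height h) to the top (height 2r): Mgh = Mg(2r) + (3/4)M·gr.
Thus h_min = 2r + (1+k)r/2 = r(2 + 1.5/2) = 0.513 × 2.75 ≈ 1.41 m.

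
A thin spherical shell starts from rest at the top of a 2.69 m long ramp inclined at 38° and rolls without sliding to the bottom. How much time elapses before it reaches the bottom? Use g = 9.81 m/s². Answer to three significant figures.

For this body I = (2/3)MR², i.e. k = I/(MR²) = 2/3.
Along the incline Mg sinθ − f = Ma, and torque about the center fR = Iα = kMR²(a/R) gives f = kMa.
Hence a = g sinθ/(1+k) = 9.81×sin38°/1.667 = 3.624 m/s².
Starting from rest, L = ½at², so t = √(2L/a) = √(2×2.69/3.624) ≈ 1.22 s.

t ≈ 1.22 s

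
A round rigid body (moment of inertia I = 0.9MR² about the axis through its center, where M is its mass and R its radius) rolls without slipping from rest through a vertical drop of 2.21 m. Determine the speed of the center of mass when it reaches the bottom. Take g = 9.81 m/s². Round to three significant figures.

For this body I = 0.9MR², i.e. k = I/(MR²) = 0.9.
Rolling without slipping gives ω = v/R, so the total kinetic energy is ½Mv² + ½Iω² = ½(1+k)Mv² = (19/20)Mv².
Setting Mgh = (19/20)Mv² gives v = √(2gh/(1+k)) = √(2·9.81·2.21/1.9) ≈ 4.78 m/s.

v ≈ 4.78 m/s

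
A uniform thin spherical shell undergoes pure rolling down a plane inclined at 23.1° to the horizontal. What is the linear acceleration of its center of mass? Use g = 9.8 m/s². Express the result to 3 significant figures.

a ≈ 2.31 m/s²

The moment of inertia is (2/3)MR², giving k ≡ I/(MR²) = 2/3.
Newton's second law down the slope: Mg sinθ − f = Ma. The torque equation fR = Iα (with α = a/R) gives f = kMa.
Eliminating f: Mg sinθ = (1+k)Ma, so a = g sinθ/(1+k) = 9.8 × sin23.1° / 1.667 ≈ 2.31 m/s².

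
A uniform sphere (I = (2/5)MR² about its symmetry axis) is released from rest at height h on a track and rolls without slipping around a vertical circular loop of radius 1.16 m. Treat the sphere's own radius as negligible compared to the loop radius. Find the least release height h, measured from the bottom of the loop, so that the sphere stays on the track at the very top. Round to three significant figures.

h_min ≈ 3.13 m

The moment of inertia is (2/5)MR², giving k ≡ I/(MR²) = 0.4.
At the top of the loop, the minimum-contact condition is Mg = Mv_top²/r, so v_top² = gr.
With ω = v/R, the kinetic energy at speed v is ½(1+k)Mv² = (7/10)Mv².
Energy conservation from release (height h) to the top (height 2r): Mgh = Mg(2r) + (7/10)M·gr.
Thus h_min = 2r + (1+k)r/2 = r(2 + 1.4/2) = 1.16 × 2.7 ≈ 3.13 m.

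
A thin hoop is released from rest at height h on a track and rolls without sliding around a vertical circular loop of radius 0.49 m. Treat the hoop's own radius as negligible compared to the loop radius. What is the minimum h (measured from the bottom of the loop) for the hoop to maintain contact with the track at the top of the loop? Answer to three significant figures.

With I = MR², the ratio k = I/(MR²) is 1.
At the top of the loop, the minimum-contact condition is Mg = Mv_top²/r, so v_top² = gr.
With ω = v/R, the kinetic energy at speed v is ½(1+k)Mv² = Mv².
Energy conservation from release (height h) to the top (height 2r): Mgh = Mg(2r) + M·gr.
Thus h_min = 2r + (1+k)r/2 = r(2 + 2/2) = 0.49 × 3 ≈ 1.47 m.

h_min ≈ 1.47 m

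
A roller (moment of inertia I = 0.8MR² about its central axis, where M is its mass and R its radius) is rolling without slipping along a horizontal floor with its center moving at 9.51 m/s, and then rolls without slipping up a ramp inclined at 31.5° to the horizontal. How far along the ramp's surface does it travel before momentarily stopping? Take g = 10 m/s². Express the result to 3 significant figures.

d ≈ 15.6 m

For this body I = 0.8MR², i.e. k = I/(MR²) = 0.8.
Since it rolls without slipping, ω = v/R and KE = ½Mv² + ½Iω² = ½(1+k)Mv² = (9/10)Mv².
Setting this equal to Mgh gives the vertical rise h = (1+k)v₀²/(2g) = 1.8×9.51²/(2×10) = 8.14 m.
The distance along the slope is d = h/sinθ = 8.14/sin31.5° ≈ 15.6 m.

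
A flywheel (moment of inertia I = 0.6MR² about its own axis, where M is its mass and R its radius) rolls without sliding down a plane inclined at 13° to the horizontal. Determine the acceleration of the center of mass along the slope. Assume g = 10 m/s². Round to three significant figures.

Here I = 0.6MR², so the shape factor k = I/(MR²) = 0.6.
Along the incline Mg sinθ − f = Ma, and torque about the center fR = Iα = kMR²(a/R) gives f = kMa.
Eliminating f: Mg sinθ = (1+k)Ma, so a = g sinθ/(1+k) = 10 × sin13° / 1.6 ≈ 1.41 m/s².

a ≈ 1.41 m/s²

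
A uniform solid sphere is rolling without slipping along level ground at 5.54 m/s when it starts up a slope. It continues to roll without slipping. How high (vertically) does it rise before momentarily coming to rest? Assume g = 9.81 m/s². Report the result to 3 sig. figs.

For this body I = (2/5)MR², i.e. k = I/(MR²) = 0.4.
The rolling condition ω = v/R makes the rotational term ½I(v/R)² = ½kMv², so KE_total = ½(1+k)Mv² = (7/10)Mv².
All of this converts to potential energy at the highest point: (7/10)Mv₀² = Mgh.
Thus h = (1+k)v₀²/(2g) = 1.4 × 5.54² / (2 × 9.81) ≈ 2.19 m.

h ≈ 2.19 m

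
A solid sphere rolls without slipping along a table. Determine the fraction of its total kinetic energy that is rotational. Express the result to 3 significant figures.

With I = (2/5)MR², the ratio k = I/(MR²) is 0.4.
With ω = v/R, KE_trans = ½Mv² and KE_rot = ½Iω² = ½kMv², so KE_total = ½(1+k)Mv².
The rotational fraction is therefore k/(1+k) = 0.4/1.4 ≈ 0.286.

fraction ≈ 0.286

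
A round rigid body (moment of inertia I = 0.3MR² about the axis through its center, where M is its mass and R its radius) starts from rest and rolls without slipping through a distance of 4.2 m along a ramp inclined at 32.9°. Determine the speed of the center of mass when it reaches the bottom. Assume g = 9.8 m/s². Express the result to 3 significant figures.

With I = 0.3MR², the ratio k = I/(MR²) is 0.3.
Rolling without slipping gives ω = v/R, so the total kinetic energy is ½Mv² + ½Iω² = ½(1+k)Mv² = (13/20)Mv².
The vertical drop is h = L sinθ = 4.2 × sin32.9° = 2.281 m.
Energy conservation: Mgh = (13/20)Mv², so v = √(2gh/(1+k)) = √(2 × 9.8 × 2.281 / 1.3) ≈ 5.86 m/s.

v ≈ 5.86 m/s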